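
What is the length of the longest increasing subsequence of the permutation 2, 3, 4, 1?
3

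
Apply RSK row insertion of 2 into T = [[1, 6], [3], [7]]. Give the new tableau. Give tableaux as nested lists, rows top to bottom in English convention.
[[1, 2], [3, 6], [7]]

In row 1, 2 replaces 6 (the leftmost entry greater than 2); 6 is bumped to row 2. 6 is appended to row 2. The new tableau is [[1, 2], [3, 6], [7]].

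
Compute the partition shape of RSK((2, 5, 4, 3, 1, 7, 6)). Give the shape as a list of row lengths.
[3, 2, 1, 1]

RSK row insertion gives P = [[1, 3, 6], [2, 7], [4], [5]], which has shape [3, 2, 1, 1].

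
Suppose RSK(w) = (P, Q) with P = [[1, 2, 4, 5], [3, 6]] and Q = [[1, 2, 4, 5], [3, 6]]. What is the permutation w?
1 3 2 4 6 5

Reverse RSK: for i = n, n-1, ..., 1, locate i in Q, remove the corresponding corner cell from P, and reverse-bump its entry up through P; the value ejected from row 1 is w(i).

So w = 1 3 2 4 6 5.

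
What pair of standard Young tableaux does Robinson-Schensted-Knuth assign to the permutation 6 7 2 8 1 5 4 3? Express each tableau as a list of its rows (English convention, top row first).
P = [[1, 3, 8], [2, 4], [5, 7], [6]], Q = [[1, 2, 4], [3, 6], [5, 7], [8]]

Insert each entry of the permutation into P by Schensted row insertion, recording in Q the position of each new cell.

Insert 6: appended to row 1. P = [[6]].
Insert 7: appended to row 1. P = [[6, 7]].
Insert 2: 2 bumps 6 from row 1; 6 starts row 2. P = [[2, 7], [6]].
Insert 8: appended to row 1. P = [[2, 7, 8], [6]].
Insert 1: 1 bumps 2 from row 1; 2 bumps 6 from row 2; 6 starts row 3. P = [[1, 7, 8], [2], [6]].
Insert 5: 5 bumps 7 from row 1; 7 appends to row 2. P = [[1, 5, 8], [2, 7], [6]].
Insert 4: 4 bumps 5 from row 1; 5 bumps 7 from row 2; 7 appends to row 3. P = [[1, 4, 8], [2, 5], [6, 7]].
Insert 3: 3 bumps 4 from row 1; 4 bumps 5 from row 2; 5 bumps 6 from row 3; 6 starts row 4. P = [[1, 3, 8], [2, 4], [5, 7], [6]].

So P = [[1, 3, 8], [2, 4], [5, 7], [6]], Q = [[1, 2, 4], [3, 6], [5, 7], [8]].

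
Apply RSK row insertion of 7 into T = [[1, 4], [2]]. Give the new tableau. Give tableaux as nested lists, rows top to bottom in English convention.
7 is larger than every entry of row 1, so it is appended to row 1. The new tableau is [[1, 4, 7], [2]].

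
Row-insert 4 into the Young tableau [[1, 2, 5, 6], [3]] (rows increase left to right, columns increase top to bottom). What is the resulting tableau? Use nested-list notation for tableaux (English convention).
In row 1, 4 replaces 5 (the leftmost entry greater than 4); 5 is bumped to row 2. 5 is appended to row 2. The new tableau is [[1, 2, 4, 6], [3, 5]].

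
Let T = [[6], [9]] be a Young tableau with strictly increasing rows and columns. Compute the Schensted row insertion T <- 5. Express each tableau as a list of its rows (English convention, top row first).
[[5], [6], [9]]

In row 1, 5 replaces 6 (the leftmost entry greater than 5); 6 is bumped to row 2. In row 2, 6 replaces 9 (the leftmost entry greater than 6); 9 is bumped to row 3. 9 starts a new row 3. The new tableau is [[5], [6], [9]].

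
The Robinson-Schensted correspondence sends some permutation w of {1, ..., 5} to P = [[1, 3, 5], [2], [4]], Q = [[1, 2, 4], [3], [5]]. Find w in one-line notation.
Reverse RSK: for i = n, n-1, ..., 1, locate i in Q, remove the corresponding corner cell from P, and reverse-bump its entry up through P; the value ejected from row 1 is w(i).

So w = 2 4 3 5 1.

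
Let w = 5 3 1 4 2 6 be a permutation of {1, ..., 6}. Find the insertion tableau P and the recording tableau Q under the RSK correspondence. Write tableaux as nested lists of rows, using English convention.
Insert each entry of the permutation into P by Schensted row insertion, recording in Q the position of each new cell.

Insert 5: appended to row 1. P = [[5]].
Insert 3: 3 bumps 5 from row 1; 5 starts row 2. P = [[3], [5]].
Insert 1: 1 bumps 3 from row 1; 3 bumps 5 from row 2; 5 starts row 3. P = [[1], [3], [5]].
Insert 4: appended to row 1. P = [[1, 4], [3], [5]].
Insert 2: 2 bumps 4 from row 1; 4 appends to row 2. P = [[1, 2], [3, 4], [5]].
Insert 6: appended to row 1. P = [[1, 2, 6], [3, 4], [5]].

So P = [[1, 2, 6], [3, 4], [5]], Q = [[1, 4, 6], [2, 5], [3]].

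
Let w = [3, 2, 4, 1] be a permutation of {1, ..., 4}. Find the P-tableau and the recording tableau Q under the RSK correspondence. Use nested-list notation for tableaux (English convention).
P = [[1, 4], [2], [3]], Q = [[1, 3], [2], [4]]

Insert each entry of the permutation into P by Schensted row insertion, recording in Q the position of each new cell.

Insert 3: appended to row 1. P = [[3]].
Insert 2: 2 bumps 3 from row 1; 3 starts row 2. P = [[2], [3]].
Insert 4: appended to row 1. P = [[2, 4], [3]].
Insert 1: 1 bumps 2 from row 1; 2 bumps 3 from row 2; 3 starts row 3. P = [[1, 4], [2], [3]].

So P = [[1, 4], [2], [3]], Q = [[1, 3], [2], [4]].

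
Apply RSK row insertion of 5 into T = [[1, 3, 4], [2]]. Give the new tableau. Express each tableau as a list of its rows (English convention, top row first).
5 is larger than every entry of row 1, so it is appended to row 1. The new tableau is [[1, 3, 4, 5], [2]].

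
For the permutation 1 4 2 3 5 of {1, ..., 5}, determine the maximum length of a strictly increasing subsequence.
4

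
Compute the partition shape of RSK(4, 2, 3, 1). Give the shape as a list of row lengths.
[2, 1, 1]

Row-insert each entry into an empty tableau.

After inserting 4: P = [[4]].
After inserting 2: P = [[2], [4]].
After inserting 3: P = [[2, 3], [4]].
After inserting 1: P = [[1, 3], [2], [4]].

The final insertion tableau P = [[1, 3], [2], [4]] has shape [2, 1, 1].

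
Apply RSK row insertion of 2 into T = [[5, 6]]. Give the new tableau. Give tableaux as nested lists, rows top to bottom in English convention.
[[2, 6], [5]]

In row 1, 2 replaces 5 (the leftmost entry greater than 2); 5 is bumped to row 2. 5 starts a new row 2. The new tableau is [[2, 6], [5]].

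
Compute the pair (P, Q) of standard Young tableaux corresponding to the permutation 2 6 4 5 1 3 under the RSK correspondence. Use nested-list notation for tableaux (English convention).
Insert each entry of the permutation into P by Schensted row insertion, recording in Q the position of each new cell.

Insert 2: appended to row 1. P = [[2]].
Insert 6: appended to row 1. P = [[2, 6]].
Insert 4: 4 bumps 6 from row 1; 6 starts row 2. P = [[2, 4], [6]].
Insert 5: appended to row 1. P = [[2, 4, 5], [6]].
Insert 1: 1 bumps 2 from row 1; 2 bumps 6 from row 2; 6 starts row 3. P = [[1, 4, 5], [2], [6]].
Insert 3: 3 bumps 4 from row 1; 4 appends to row 2. P = [[1, 3, 5], [2, 4], [6]].

So P = [[1, 3, 5], [2, 4], [6]], Q = [[1, 2, 4], [3, 6], [5]].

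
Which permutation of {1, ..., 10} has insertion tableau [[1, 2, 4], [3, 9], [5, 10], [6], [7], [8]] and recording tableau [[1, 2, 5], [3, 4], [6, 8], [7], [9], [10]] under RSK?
Reverse the RSK construction: for i from n down to 1, find the cell of Q containing i, remove the entry at that cell from P, and reverse-bump it up through P; the value ejected from row 1 is w(i).

Step i=10: Q has 10 at row 6, column 1; remove 8 from row 6 of P and reverse-bump: 8 enters row 5 and ejects 7; 7 enters row 4 and ejects 6; 6 enters row 3 and ejects 5; 5 enters row 2 and ejects 3; 3 enters row 1 and ejects 2. So w(10) = 2. P is now [[1, 3, 4], [5, 9], [6, 10], [7], [8]].
Step i=9: Q has 9 at row 5, column 1; remove 8 from row 5 of P and reverse-bump: 8 enters row 4 and ejects 7; 7 enters row 3 and ejects 6; 6 enters row 2 and ejects 5; 5 enters row 1 and ejects 4. So w(9) = 4. P is now [[1, 3, 5], [6, 9], [7, 10], [8]].
Step i=8: Q has 8 at row 3, column 2; remove 10 from row 3 of P and reverse-bump: 10 enters row 2 and ejects 9; 9 enters row 1 and ejects 5. So w(8) = 5. P is now [[1, 3, 9], [6, 10], [7], [8]].
Step i=7: Q has 7 at row 4, column 1; remove 8 from row 4 of P and reverse-bump: 8 enters row 3 and ejects 7; 7 enters row 2 and ejects 6; 6 enters row 1 and ejects 3. So w(7) = 3. P is now [[1, 6, 9], [7, 10], [8]].
Step i=6: Q has 6 at row 3, column 1; remove 8 from row 3 of P and reverse-bump: 8 enters row 2 and ejects 7; 7 enters row 1 and ejects 6. So w(6) = 6. P is now [[1, 7, 9], [8, 10]].
Step i=5: Q has 5 at row 1, column 3; remove that cell from P, ejecting 9. So w(5) = 9. P is now [[1, 7], [8, 10]].
Step i=4: Q has 4 at row 2, column 2; remove 10 from row 2 of P and reverse-bump: 10 enters row 1 and ejects 7. So w(4) = 7. P is now [[1, 10], [8]].
Step i=3: Q has 3 at row 2, column 1; remove 8 from row 2 of P and reverse-bump: 8 enters row 1 and ejects 1. So w(3) = 1. P is now [[8, 10]].
Step i=2: Q has 2 at row 1, column 2; remove that cell from P, ejecting 10. So w(2) = 10. P is now [[8]].
Step i=1: Q has 1 at row 1, column 1; remove that cell from P, ejecting 8. So w(1) = 8. P is now [].

So w = 8 10 1 7 9 6 3 5 4 2.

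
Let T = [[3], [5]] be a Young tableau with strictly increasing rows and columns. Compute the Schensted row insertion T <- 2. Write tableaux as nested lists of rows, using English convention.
[[2], [3], [5]]

In row 1, 2 replaces 3 (the leftmost entry greater than 2); 3 is bumped to row 2. In row 2, 3 replaces 5 (the leftmost entry greater than 3); 5 is bumped to row 3. 5 starts a new row 3. The new tableau is [[2], [3], [5]].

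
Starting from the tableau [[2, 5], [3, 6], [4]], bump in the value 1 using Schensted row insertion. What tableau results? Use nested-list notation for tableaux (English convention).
[[1, 5], [2, 6], [3], [4]]

In row 1, 1 replaces 2 (the leftmost entry greater than 1); 2 is bumped to row 2. In row 2, 2 replaces 3 (the leftmost entry greater than 2); 3 is bumped to row 3. In row 3, 3 replaces 4 (the leftmost entry greater than 3); 4 is bumped to row 4. 4 starts a new row 4. The new tableau is [[1, 5], [2, 6], [3], [4]].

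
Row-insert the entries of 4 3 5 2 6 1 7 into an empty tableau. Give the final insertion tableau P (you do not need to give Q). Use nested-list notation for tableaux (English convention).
Insert 4: appended to row 1. P = [[4]].
Insert 3: 3 bumps 4 from row 1; 4 starts row 2. P = [[3], [4]].
Insert 5: appended to row 1. P = [[3, 5], [4]].
Insert 2: 2 bumps 3 from row 1; 3 bumps 4 from row 2; 4 starts row 3. P = [[2, 5], [3], [4]].
Insert 6: appended to row 1. P = [[2, 5, 6], [3], [4]].
Insert 1: 1 bumps 2 from row 1; 2 bumps 3 from row 2; 3 bumps 4 from row 3; 4 starts row 4. P = [[1, 5, 6], [2], [3], [4]].
Insert 7: appended to row 1. P = [[1, 5, 6, 7], [2], [3], [4]].

So P = [[1, 5, 6, 7], [2], [3], [4]].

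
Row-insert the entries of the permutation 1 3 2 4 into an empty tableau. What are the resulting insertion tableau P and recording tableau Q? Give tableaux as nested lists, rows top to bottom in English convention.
P = [[1, 2, 4], [3]], Q = [[1, 2, 4], [3]]

Insert each entry of the permutation into P by Schensted row insertion, recording in Q the position of each new cell.

Insert 1: appended to row 1. P = [[1]].
Insert 3: appended to row 1. P = [[1, 3]].
Insert 2: 2 bumps 3 from row 1; 3 starts row 2. P = [[1, 2], [3]].
Insert 4: appended to row 1. P = [[1, 2, 4], [3]].

So P = [[1, 2, 4], [3]], Q = [[1, 2, 4], [3]].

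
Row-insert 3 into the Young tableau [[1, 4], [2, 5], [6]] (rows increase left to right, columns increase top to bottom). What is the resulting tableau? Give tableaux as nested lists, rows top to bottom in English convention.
[[1, 3], [2, 4], [5], [6]]

In row 1, 3 replaces 4 (the leftmost entry greater than 3); 4 is bumped to row 2. In row 2, 4 replaces 5 (the leftmost entry greater than 4); 5 is bumped to row 3. In row 3, 5 replaces 6 (the leftmost entry greater than 5); 6 is bumped to row 4. 6 starts a new row 4. The new tableau is [[1, 3], [2, 4], [5], [6]].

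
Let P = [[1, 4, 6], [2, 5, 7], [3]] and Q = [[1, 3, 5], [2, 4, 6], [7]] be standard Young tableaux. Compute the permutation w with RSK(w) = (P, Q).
Reverse RSK: for i = n, n-1, ..., 1, locate i in Q, remove the corresponding corner cell from P, and reverse-bump its entry up through P; the value ejected from row 1 is w(i).

So w = 3 2 5 4 7 6 1.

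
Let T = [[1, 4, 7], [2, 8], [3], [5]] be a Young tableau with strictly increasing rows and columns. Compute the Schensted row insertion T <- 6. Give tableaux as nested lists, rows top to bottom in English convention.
In row 1, 6 replaces 7 (the leftmost entry greater than 6); 7 is bumped to row 2. In row 2, 7 replaces 8 (the leftmost entry greater than 7); 8 is bumped to row 3. 8 is appended to row 3. The new tableau is [[1, 4, 6], [2, 7], [3, 8], [5]].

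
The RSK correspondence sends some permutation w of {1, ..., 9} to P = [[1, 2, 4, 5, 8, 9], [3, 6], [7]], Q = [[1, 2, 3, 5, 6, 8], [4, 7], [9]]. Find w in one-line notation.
1 3 4 2 7 8 6 9 5

Reverse the RSK construction: for i from n down to 1, find the cell of Q containing i, remove the entry at that cell from P, and reverse-bump it up through P; the value ejected from row 1 is w(i).

Step i=9: Q has 9 at row 3, column 1; remove 7 from row 3 of P and reverse-bump: 7 enters row 2 and ejects 6; 6 enters row 1 and ejects 5. So w(9) = 5. P is now [[1, 2, 4, 6, 8, 9], [3, 7]].
Step i=8: Q has 8 at row 1, column 6; remove that cell from P, ejecting 9. So w(8) = 9. P is now [[1, 2, 4, 6, 8], [3, 7]].
Step i=7: Q has 7 at row 2, column 2; remove 7 from row 2 of P and reverse-bump: 7 enters row 1 and ejects 6. So w(7) = 6. P is now [[1, 2, 4, 7, 8], [3]].
Step i=6: Q has 6 at row 1, column 5; remove that cell from P, ejecting 8. So w(6) = 8. P is now [[1, 2, 4, 7], [3]].
Step i=5: Q has 5 at row 1, column 4; remove that cell from P, ejecting 7. So w(5) = 7. P is now [[1, 2, 4], [3]].
Step i=4: Q has 4 at row 2, column 1; remove 3 from row 2 of P and reverse-bump: 3 enters row 1 and ejects 2. So w(4) = 2. P is now [[1, 3, 4]].
Step i=3: Q has 3 at row 1, column 3; remove that cell from P, ejecting 4. So w(3) = 4. P is now [[1, 3]].
Step i=2: Q has 2 at row 1, column 2; remove that cell from P, ejecting 3. So w(2) = 3. P is now [[1]].
Step i=1: Q has 1 at row 1, column 1; remove that cell from P, ejecting 1. So w(1) = 1. P is now [].

So w = 1 3 4 2 7 8 6 9 5.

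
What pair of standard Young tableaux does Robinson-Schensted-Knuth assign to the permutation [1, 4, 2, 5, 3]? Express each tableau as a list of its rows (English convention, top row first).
P = [[1, 2, 3], [4, 5]], Q = [[1, 2, 4], [3, 5]]

Insert each entry of the permutation into P by Schensted row insertion, recording in Q the position of each new cell.

After inserting 1: P = [[1]].
After inserting 4: P = [[1, 4]].
After inserting 2: P = [[1, 2], [4]].
After inserting 5: P = [[1, 2, 5], [4]].
After inserting 3: P = [[1, 2, 3], [4, 5]].

So P = [[1, 2, 3], [4, 5]], Q = [[1, 2, 4], [3, 5]].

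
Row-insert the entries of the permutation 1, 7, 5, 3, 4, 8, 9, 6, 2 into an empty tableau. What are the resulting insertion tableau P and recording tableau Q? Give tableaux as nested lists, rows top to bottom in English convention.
P = [[1, 2, 4, 6, 9], [3, 8], [5], [7]], Q = [[1, 2, 5, 6, 7], [3, 8], [4], [9]]

Insert each entry of the permutation into P by Schensted row insertion, recording in Q the position of each new cell.

Insert 1: appended to row 1. P = [[1]].
Insert 7: appended to row 1. P = [[1, 7]].
Insert 5: 5 bumps 7 from row 1; 7 starts row 2. P = [[1, 5], [7]].
Insert 3: 3 bumps 5 from row 1; 5 bumps 7 from row 2; 7 starts row 3. P = [[1, 3], [5], [7]].
Insert 4: appended to row 1. P = [[1, 3, 4], [5], [7]].
Insert 8: appended to row 1. P = [[1, 3, 4, 8], [5], [7]].
Insert 9: appended to row 1. P = [[1, 3, 4, 8, 9], [5], [7]].
Insert 6: 6 bumps 8 from row 1; 8 appends to row 2. P = [[1, 3, 4, 6, 9], [5, 8], [7]].
Insert 2: 2 bumps 3 from row 1; 3 bumps 5 from row 2; 5 bumps 7 from row 3; 7 starts row 4. P = [[1, 2, 4, 6, 9], [3, 8], [5], [7]].

So P = [[1, 2, 4, 6, 9], [3, 8], [5], [7]], Q = [[1, 2, 5, 6, 7], [3, 8], [4], [9]].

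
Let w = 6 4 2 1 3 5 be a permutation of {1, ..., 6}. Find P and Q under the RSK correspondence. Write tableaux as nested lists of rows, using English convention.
Insert each entry of the permutation into P by Schensted row insertion, recording in Q the position of each new cell.

Insert 6: appended to row 1. P = [[6]].
Insert 4: 4 bumps 6 from row 1; 6 starts row 2. P = [[4], [6]].
Insert 2: 2 bumps 4 from row 1; 4 bumps 6 from row 2; 6 starts row 3. P = [[2], [4], [6]].
Insert 1: 1 bumps 2 from row 1; 2 bumps 4 from row 2; 4 bumps 6 from row 3; 6 starts row 4. P = [[1], [2], [4], [6]].
Insert 3: appended to row 1. P = [[1, 3], [2], [4], [6]].
Insert 5: appended to row 1. P = [[1, 3, 5], [2], [4], [6]].

So P = [[1, 3, 5], [2], [4], [6]], Q = [[1, 5, 6], [2], [3], [4]].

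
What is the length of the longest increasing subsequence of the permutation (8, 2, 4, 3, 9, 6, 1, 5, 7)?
4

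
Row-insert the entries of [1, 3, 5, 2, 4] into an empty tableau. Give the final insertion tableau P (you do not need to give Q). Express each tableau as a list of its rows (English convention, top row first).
P = [[1, 2, 4], [3, 5]]

Insert 1: appended to row 1. P = [[1]].
Insert 3: appended to row 1. P = [[1, 3]].
Insert 5: appended to row 1. P = [[1, 3, 5]].
Insert 2: 2 bumps 3 from row 1; 3 starts row 2. P = [[1, 2, 5], [3]].
Insert 4: 4 bumps 5 from row 1; 5 appends to row 2. P = [[1, 2, 4], [3, 5]].

So P = [[1, 2, 4], [3, 5]].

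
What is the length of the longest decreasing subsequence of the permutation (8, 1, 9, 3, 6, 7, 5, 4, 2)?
5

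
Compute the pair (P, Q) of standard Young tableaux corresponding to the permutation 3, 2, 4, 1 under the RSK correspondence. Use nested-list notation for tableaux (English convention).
Insert each entry of the permutation into P by Schensted row insertion, recording in Q the position of each new cell.

After inserting 3: P = [[3]].
After inserting 2: P = [[2], [3]].
After inserting 4: P = [[2, 4], [3]].
After inserting 1: P = [[1, 4], [2], [3]].

So P = [[1, 4], [2], [3]], Q = [[1, 3], [2], [4]].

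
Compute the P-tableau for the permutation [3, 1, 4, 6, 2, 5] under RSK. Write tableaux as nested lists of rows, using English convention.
Insert 3: appended to row 1. P = [[3]].
Insert 1: 1 bumps 3 from row 1; 3 starts row 2. P = [[1], [3]].
Insert 4: appended to row 1. P = [[1, 4], [3]].
Insert 6: appended to row 1. P = [[1, 4, 6], [3]].
Insert 2: 2 bumps 4 from row 1; 4 appends to row 2. P = [[1, 2, 6], [3, 4]].
Insert 5: 5 bumps 6 from row 1; 6 appends to row 2. P = [[1, 2, 5], [3, 4, 6]].

So P = [[1, 2, 5], [3, 4, 6]].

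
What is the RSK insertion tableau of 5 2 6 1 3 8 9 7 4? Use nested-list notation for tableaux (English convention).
Insert 5: appended to row 1. P = [[5]].
Insert 2: 2 bumps 5 from row 1; 5 starts row 2. P = [[2], [5]].
Insert 6: appended to row 1. P = [[2, 6], [5]].
Insert 1: 1 bumps 2 from row 1; 2 bumps 5 from row 2; 5 starts row 3. P = [[1, 6], [2], [5]].
Insert 3: 3 bumps 6 from row 1; 6 appends to row 2. P = [[1, 3], [2, 6], [5]].
Insert 8: appended to row 1. P = [[1, 3, 8], [2, 6], [5]].
Insert 9: appended to row 1. P = [[1, 3, 8, 9], [2, 6], [5]].
Insert 7: 7 bumps 8 from row 1; 8 appends to row 2. P = [[1, 3, 7, 9], [2, 6, 8], [5]].
Insert 4: 4 bumps 7 from row 1; 7 bumps 8 from row 2; 8 appends to row 3. P = [[1, 3, 4, 9], [2, 6, 7], [5, 8]].

So P = [[1, 3, 4, 9], [2, 6, 7], [5, 8]].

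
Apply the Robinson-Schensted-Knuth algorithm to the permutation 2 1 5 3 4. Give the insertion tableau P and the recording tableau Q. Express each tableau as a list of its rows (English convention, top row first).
Insert each entry of the permutation into P by Schensted row insertion, recording in Q the position of each new cell.

Insert 2: appended to row 1. P = [[2]].
Insert 1: 1 bumps 2 from row 1; 2 starts row 2. P = [[1], [2]].
Insert 5: appended to row 1. P = [[1, 5], [2]].
Insert 3: 3 bumps 5 from row 1; 5 appends to row 2. P = [[1, 3], [2, 5]].
Insert 4: appended to row 1. P = [[1, 3, 4], [2, 5]].

So P = [[1, 3, 4], [2, 5]], Q = [[1, 3, 5], [2, 4]].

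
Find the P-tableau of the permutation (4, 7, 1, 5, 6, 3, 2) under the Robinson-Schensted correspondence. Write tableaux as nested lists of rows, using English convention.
P = [[1, 2, 6], [3, 5], [4], [7]]

Insert 4: appended to row 1. P = [[4]].
Insert 7: appended to row 1. P = [[4, 7]].
Insert 1: 1 bumps 4 from row 1; 4 starts row 2. P = [[1, 7], [4]].
Insert 5: 5 bumps 7 from row 1; 7 appends to row 2. P = [[1, 5], [4, 7]].
Insert 6: appended to row 1. P = [[1, 5, 6], [4, 7]].
Insert 3: 3 bumps 5 from row 1; 5 bumps 7 from row 2; 7 starts row 3. P = [[1, 3, 6], [4, 5], [7]].
Insert 2: 2 bumps 3 from row 1; 3 bumps 4 from row 2; 4 bumps 7 from row 3; 7 starts row 4. P = [[1, 2, 6], [3, 5], [4], [7]].

So P = [[1, 2, 6], [3, 5], [4], [7]].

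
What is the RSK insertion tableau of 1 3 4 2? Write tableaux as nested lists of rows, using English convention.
P = [[1, 2, 4], [3]]

Insert 1: appended to row 1. P = [[1]].
Insert 3: appended to row 1. P = [[1, 3]].
Insert 4: appended to row 1. P = [[1, 3, 4]].
Insert 2: 2 bumps 3 from row 1; 3 starts row 2. P = [[1, 2, 4], [3]].

So P = [[1, 2, 4], [3]].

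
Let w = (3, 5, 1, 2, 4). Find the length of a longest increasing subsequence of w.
3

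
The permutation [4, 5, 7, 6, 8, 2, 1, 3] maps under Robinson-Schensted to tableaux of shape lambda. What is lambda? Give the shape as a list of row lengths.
[4, 2, 1, 1]

Row-insert each entry into an empty tableau.

After inserting 4: P = [[4]].
After inserting 5: P = [[4, 5]].
After inserting 7: P = [[4, 5, 7]].
After inserting 6: P = [[4, 5, 6], [7]].
After inserting 8: P = [[4, 5, 6, 8], [7]].
After inserting 2: P = [[2, 5, 6, 8], [4], [7]].
After inserting 1: P = [[1, 5, 6, 8], [2], [4], [7]].
After inserting 3: P = [[1, 3, 6, 8], [2, 5], [4], [7]].

The final insertion tableau P = [[1, 3, 6, 8], [2, 5], [4], [7]] has shape [4, 2, 1, 1].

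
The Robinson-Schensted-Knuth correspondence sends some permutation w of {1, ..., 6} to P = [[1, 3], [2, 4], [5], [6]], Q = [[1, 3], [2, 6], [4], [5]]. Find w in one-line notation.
6 2 5 4 1 3

Reverse the RSK construction: for i from n down to 1, find the cell of Q containing i, remove the entry at that cell from P, and reverse-bump it up through P; the value ejected from row 1 is w(i).

Step i=6: Q has 6 at row 2, column 2; remove 4 from row 2 of P and reverse-bump: 4 enters row 1 and ejects 3. So w(6) = 3. P is now [[1, 4], [2], [5], [6]].
Step i=5: Q has 5 at row 4, column 1; remove 6 from row 4 of P and reverse-bump: 6 enters row 3 and ejects 5; 5 enters row 2 and ejects 2; 2 enters row 1 and ejects 1. So w(5) = 1. P is now [[2, 4], [5], [6]].
Step i=4: Q has 4 at row 3, column 1; remove 6 from row 3 of P and reverse-bump: 6 enters row 2 and ejects 5; 5 enters row 1 and ejects 4. So w(4) = 4. P is now [[2, 5], [6]].
Step i=3: Q has 3 at row 1, column 2; remove that cell from P, ejecting 5. So w(3) = 5. P is now [[2], [6]].
Step i=2: Q has 2 at row 2, column 1; remove 6 from row 2 of P and reverse-bump: 6 enters row 1 and ejects 2. So w(2) = 2. P is now [[6]].
Step i=1: Q has 1 at row 1, column 1; remove that cell from P, ejecting 6. So w(1) = 6. P is now [].

So w = 6 2 5 4 1 3.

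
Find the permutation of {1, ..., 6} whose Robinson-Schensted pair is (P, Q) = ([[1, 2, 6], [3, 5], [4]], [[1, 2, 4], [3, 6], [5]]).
4 5 3 6 1 2

Reverse the RSK construction: for i from n down to 1, find the cell of Q containing i, remove the entry at that cell from P, and reverse-bump it up through P; the value ejected from row 1 is w(i).

Step i=6: Q has 6 at row 2, column 2; remove 5 from row 2 of P and reverse-bump: 5 enters row 1 and ejects 2. So w(6) = 2. P is now [[1, 5, 6], [3], [4]].
Step i=5: Q has 5 at row 3, column 1; remove 4 from row 3 of P and reverse-bump: 4 enters row 2 and ejects 3; 3 enters row 1 and ejects 1. So w(5) = 1. P is now [[3, 5, 6], [4]].
Step i=4: Q has 4 at row 1, column 3; remove that cell from P, ejecting 6. So w(4) = 6. P is now [[3, 5], [4]].
Step i=3: Q has 3 at row 2, column 1; remove 4 from row 2 of P and reverse-bump: 4 enters row 1 and ejects 3. So w(3) = 3. P is now [[4, 5]].
Step i=2: Q has 2 at row 1, column 2; remove that cell from P, ejecting 5. So w(2) = 5. P is now [[4]].
Step i=1: Q has 1 at row 1, column 1; remove that cell from P, ejecting 4. So w(1) = 4. P is now [].

So w = 4 5 3 6 1 2.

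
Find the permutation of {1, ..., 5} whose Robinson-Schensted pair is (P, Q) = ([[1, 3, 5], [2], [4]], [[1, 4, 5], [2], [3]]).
Reverse the RSK construction: for i from n down to 1, find the cell of Q containing i, remove the entry at that cell from P, and reverse-bump it up through P; the value ejected from row 1 is w(i).

Step i=5: Q has 5 at row 1, column 3; remove that cell from P, ejecting 5. So w(5) = 5. P is now [[1, 3], [2], [4]].
Step i=4: Q has 4 at row 1, column 2; remove that cell from P, ejecting 3. So w(4) = 3. P is now [[1], [2], [4]].
Step i=3: Q has 3 at row 3, column 1; remove 4 from row 3 of P and reverse-bump: 4 enters row 2 and ejects 2; 2 enters row 1 and ejects 1. So w(3) = 1. P is now [[2], [4]].
Step i=2: Q has 2 at row 2, column 1; remove 4 from row 2 of P and reverse-bump: 4 enters row 1 and ejects 2. So w(2) = 2. P is now [[4]].
Step i=1: Q has 1 at row 1, column 1; remove that cell from P, ejecting 4. So w(1) = 4. P is now [].

So w = 4 2 1 3 5.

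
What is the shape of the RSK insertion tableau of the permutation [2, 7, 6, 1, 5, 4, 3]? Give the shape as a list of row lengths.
[2, 2, 1, 1, 1]

Row-insert each entry into an empty tableau.

After inserting 2: P = [[2]].
After inserting 7: P = [[2, 7]].
After inserting 6: P = [[2, 6], [7]].
After inserting 1: P = [[1, 6], [2], [7]].
After inserting 5: P = [[1, 5], [2, 6], [7]].
After inserting 4: P = [[1, 4], [2, 5], [6], [7]].
After inserting 3: P = [[1, 3], [2, 4], [5], [6], [7]].

The final insertion tableau P = [[1, 3], [2, 4], [5], [6], [7]] has shape [2, 2, 1, 1, 1].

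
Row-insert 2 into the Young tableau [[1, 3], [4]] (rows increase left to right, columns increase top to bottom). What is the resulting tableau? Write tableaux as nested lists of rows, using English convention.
[[1, 2], [3], [4]]

In row 1, 2 replaces 3 (the leftmost entry greater than 2); 3 is bumped to row 2. In row 2, 3 replaces 4 (the leftmost entry greater than 3); 4 is bumped to row 3. 4 starts a new row 3. The new tableau is [[1, 2], [3], [4]].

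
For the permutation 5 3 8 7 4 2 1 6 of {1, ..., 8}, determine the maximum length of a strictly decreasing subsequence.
5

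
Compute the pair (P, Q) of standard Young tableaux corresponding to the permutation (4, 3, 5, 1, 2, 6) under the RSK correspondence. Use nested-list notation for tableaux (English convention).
P = [[1, 2, 6], [3, 5], [4]], Q = [[1, 3, 6], [2, 5], [4]]

Insert each entry of the permutation into P by Schensted row insertion, recording in Q the position of each new cell.

Insert 4: appended to row 1. P = [[4]], Q = [[1]].
Insert 3: 3 bumps 4 from row 1; 4 starts row 2. P = [[3], [4]], Q = [[1], [2]].
Insert 5: appended to row 1. P = [[3, 5], [4]], Q = [[1, 3], [2]].
Insert 1: 1 bumps 3 from row 1; 3 bumps 4 from row 2; 4 starts row 3. P = [[1, 5], [3], [4]], Q = [[1, 3], [2], [4]].
Insert 2: 2 bumps 5 from row 1; 5 appends to row 2. P = [[1, 2], [3, 5], [4]], Q = [[1, 3], [2, 5], [4]].
Insert 6: appended to row 1. P = [[1, 2, 6], [3, 5], [4]], Q = [[1, 3, 6], [2, 5], [4]].

So P = [[1, 2, 6], [3, 5], [4]], Q = [[1, 3, 6], [2, 5], [4]].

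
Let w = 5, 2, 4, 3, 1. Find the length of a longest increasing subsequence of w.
2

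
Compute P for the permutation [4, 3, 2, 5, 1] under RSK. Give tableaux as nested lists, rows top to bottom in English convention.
Insert 4: appended to row 1. P = [[4]].
Insert 3: 3 bumps 4 from row 1; 4 starts row 2. P = [[3], [4]].
Insert 2: 2 bumps 3 from row 1; 3 bumps 4 from row 2; 4 starts row 3. P = [[2], [3], [4]].
Insert 5: appended to row 1. P = [[2, 5], [3], [4]].
Insert 1: 1 bumps 2 from row 1; 2 bumps 3 from row 2; 3 bumps 4 from row 3; 4 starts row 4. P = [[1, 5], [2], [3], [4]].

So P = [[1, 5], [2], [3], [4]].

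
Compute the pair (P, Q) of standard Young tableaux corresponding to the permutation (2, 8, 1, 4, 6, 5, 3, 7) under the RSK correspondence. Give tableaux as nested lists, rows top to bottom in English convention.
Insert each entry of the permutation into P by Schensted row insertion, recording in Q the position of each new cell.

Insert 2: appended to row 1. P = [[2]], Q = [[1]].
Insert 8: appended to row 1. P = [[2, 8]], Q = [[1, 2]].
Insert 1: 1 bumps 2 from row 1; 2 starts row 2. P = [[1, 8], [2]], Q = [[1, 2], [3]].
Insert 4: 4 bumps 8 from row 1; 8 appends to row 2. P = [[1, 4], [2, 8]], Q = [[1, 2], [3, 4]].
Insert 6: appended to row 1. P = [[1, 4, 6], [2, 8]], Q = [[1, 2, 5], [3, 4]].
Insert 5: 5 bumps 6 from row 1; 6 bumps 8 from row 2; 8 starts row 3. P = [[1, 4, 5], [2, 6], [8]], Q = [[1, 2, 5], [3, 4], [6]].
Insert 3: 3 bumps 4 from row 1; 4 bumps 6 from row 2; 6 bumps 8 from row 3; 8 starts row 4. P = [[1, 3, 5], [2, 4], [6], [8]], Q = [[1, 2, 5], [3, 4], [6], [7]].
Insert 7: appended to row 1. P = [[1, 3, 5, 7], [2, 4], [6], [8]], Q = [[1, 2, 5, 8], [3, 4], [6], [7]].

So P = [[1, 3, 5, 7], [2, 4], [6], [8]], Q = [[1, 2, 5, 8], [3, 4], [6], [7]].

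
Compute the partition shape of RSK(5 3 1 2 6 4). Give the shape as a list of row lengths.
[3, 2, 1]

Row-insert each entry into an empty tableau.

After inserting 5: P = [[5]].
After inserting 3: P = [[3], [5]].
After inserting 1: P = [[1], [3], [5]].
After inserting 2: P = [[1, 2], [3], [5]].
After inserting 6: P = [[1, 2, 6], [3], [5]].
After inserting 4: P = [[1, 2, 4], [3, 6], [5]].

The final insertion tableau P = [[1, 2, 4], [3, 6], [5]] has shape [3, 2, 1].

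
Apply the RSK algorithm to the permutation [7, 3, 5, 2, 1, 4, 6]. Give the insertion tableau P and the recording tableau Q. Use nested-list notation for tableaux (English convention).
P = [[1, 4, 6], [2, 5], [3], [7]], Q = [[1, 3, 7], [2, 6], [4], [5]]

Insert each entry of the permutation into P by Schensted row insertion, recording in Q the position of each new cell.

After inserting 7: P = [[7]].
After inserting 3: P = [[3], [7]].
After inserting 5: P = [[3, 5], [7]].
After inserting 2: P = [[2, 5], [3], [7]].
After inserting 1: P = [[1, 5], [2], [3], [7]].
After inserting 4: P = [[1, 4], [2, 5], [3], [7]].
After inserting 6: P = [[1, 4, 6], [2, 5], [3], [7]].

So P = [[1, 4, 6], [2, 5], [3], [7]], Q = [[1, 3, 7], [2, 6], [4], [5]].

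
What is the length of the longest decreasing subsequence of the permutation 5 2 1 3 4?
3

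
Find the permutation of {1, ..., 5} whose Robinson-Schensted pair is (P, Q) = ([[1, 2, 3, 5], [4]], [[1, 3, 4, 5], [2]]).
Reverse the RSK construction: for i from n down to 1, find the cell of Q containing i, remove the entry at that cell from P, and reverse-bump it up through P; the value ejected from row 1 is w(i).

Step i=5: Q has 5 at row 1, column 4; remove that cell from P, ejecting 5. So w(5) = 5. P is now [[1, 2, 3], [4]].
Step i=4: Q has 4 at row 1, column 3; remove that cell from P, ejecting 3. So w(4) = 3. P is now [[1, 2], [4]].
Step i=3: Q has 3 at row 1, column 2; remove that cell from P, ejecting 2. So w(3) = 2. P is now [[1], [4]].
Step i=2: Q has 2 at row 2, column 1; remove 4 from row 2 of P and reverse-bump: 4 enters row 1 and ejects 1. So w(2) = 1. P is now [[4]].
Step i=1: Q has 1 at row 1, column 1; remove that cell from P, ejecting 4. So w(1) = 4. P is now [].

So w = 4 1 2 3 5.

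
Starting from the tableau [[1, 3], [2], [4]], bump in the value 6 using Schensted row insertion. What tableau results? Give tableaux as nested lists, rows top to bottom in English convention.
[[1, 3, 6], [2], [4]]

6 is larger than every entry of row 1, so it is appended to row 1. The new tableau is [[1, 3, 6], [2], [4]].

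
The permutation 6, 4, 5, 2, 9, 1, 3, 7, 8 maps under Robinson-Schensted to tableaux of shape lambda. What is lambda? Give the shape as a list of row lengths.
Row-insert each entry into an empty tableau.

After inserting 6: P = [[6]].
After inserting 4: P = [[4], [6]].
After inserting 5: P = [[4, 5], [6]].
After inserting 2: P = [[2, 5], [4], [6]].
After inserting 9: P = [[2, 5, 9], [4], [6]].
After inserting 1: P = [[1, 5, 9], [2], [4], [6]].
After inserting 3: P = [[1, 3, 9], [2, 5], [4], [6]].
After inserting 7: P = [[1, 3, 7], [2, 5, 9], [4], [6]].
After inserting 8: P = [[1, 3, 7, 8], [2, 5, 9], [4], [6]].

The final insertion tableau P = [[1, 3, 7, 8], [2, 5, 9], [4], [6]] has shape [4, 3, 1, 1].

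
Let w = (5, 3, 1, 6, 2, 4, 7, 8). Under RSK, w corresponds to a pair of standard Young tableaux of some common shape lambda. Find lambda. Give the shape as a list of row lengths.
[5, 2, 1]

Row-insert each entry into an empty tableau.

After inserting 5: P = [[5]].
After inserting 3: P = [[3], [5]].
After inserting 1: P = [[1], [3], [5]].
After inserting 6: P = [[1, 6], [3], [5]].
After inserting 2: P = [[1, 2], [3, 6], [5]].
After inserting 4: P = [[1, 2, 4], [3, 6], [5]].
After inserting 7: P = [[1, 2, 4, 7], [3, 6], [5]].
After inserting 8: P = [[1, 2, 4, 7, 8], [3, 6], [5]].

The final insertion tableau P = [[1, 2, 4, 7, 8], [3, 6], [5]] has shape [5, 2, 1].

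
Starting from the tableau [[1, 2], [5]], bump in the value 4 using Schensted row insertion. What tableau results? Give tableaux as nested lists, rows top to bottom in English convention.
[[1, 2, 4], [5]]

4 is larger than every entry of row 1, so it is appended to row 1. The new tableau is [[1, 2, 4], [5]].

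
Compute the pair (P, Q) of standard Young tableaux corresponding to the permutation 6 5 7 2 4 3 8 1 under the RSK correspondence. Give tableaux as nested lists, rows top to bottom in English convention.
Insert each entry of the permutation into P by Schensted row insertion, recording in Q the position of each new cell.

Insert 6: appended to row 1. P = [[6]], Q = [[1]].
Insert 5: 5 bumps 6 from row 1; 6 starts row 2. P = [[5], [6]], Q = [[1], [2]].
Insert 7: appended to row 1. P = [[5, 7], [6]], Q = [[1, 3], [2]].
Insert 2: 2 bumps 5 from row 1; 5 bumps 6 from row 2; 6 starts row 3. P = [[2, 7], [5], [6]], Q = [[1, 3], [2], [4]].
Insert 4: 4 bumps 7 from row 1; 7 appends to row 2. P = [[2, 4], [5, 7], [6]], Q = [[1, 3], [2, 5], [4]].
Insert 3: 3 bumps 4 from row 1; 4 bumps 5 from row 2; 5 bumps 6 from row 3; 6 starts row 4. P = [[2, 3], [4, 7], [5], [6]], Q = [[1, 3], [2, 5], [4], [6]].
Insert 8: appended to row 1. P = [[2, 3, 8], [4, 7], [5], [6]], Q = [[1, 3, 7], [2, 5], [4], [6]].
Insert 1: 1 bumps 2 from row 1; 2 bumps 4 from row 2; 4 bumps 5 from row 3; 5 bumps 6 from row 4; 6 starts row 5. P = [[1, 3, 8], [2, 7], [4], [5], [6]], Q = [[1, 3, 7], [2, 5], [4], [6], [8]].

So P = [[1, 3, 8], [2, 7], [4], [5], [6]], Q = [[1, 3, 7], [2, 5], [4], [6], [8]].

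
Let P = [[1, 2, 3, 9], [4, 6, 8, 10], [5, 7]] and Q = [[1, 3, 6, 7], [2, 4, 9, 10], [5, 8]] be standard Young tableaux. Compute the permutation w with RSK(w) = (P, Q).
Reverse the RSK construction: for i from n down to 1, find the cell of Q containing i, remove the entry at that cell from P, and reverse-bump it up through P; the value ejected from row 1 is w(i).

Step i=10: Q has 10 at row 2, column 4; remove 10 from row 2 of P and reverse-bump: 10 enters row 1 and ejects 9. So w(10) = 9. P is now [[1, 2, 3, 10], [4, 6, 8], [5, 7]].
Step i=9: Q has 9 at row 2, column 3; remove 8 from row 2 of P and reverse-bump: 8 enters row 1 and ejects 3. So w(9) = 3. P is now [[1, 2, 8, 10], [4, 6], [5, 7]].
Step i=8: Q has 8 at row 3, column 2; remove 7 from row 3 of P and reverse-bump: 7 enters row 2 and ejects 6; 6 enters row 1 and ejects 2. So w(8) = 2. P is now [[1, 6, 8, 10], [4, 7], [5]].
Step i=7: Q has 7 at row 1, column 4; remove that cell from P, ejecting 10. So w(7) = 10. P is now [[1, 6, 8], [4, 7], [5]].
Step i=6: Q has 6 at row 1, column 3; remove that cell from P, ejecting 8. So w(6) = 8. P is now [[1, 6], [4, 7], [5]].
Step i=5: Q has 5 at row 3, column 1; remove 5 from row 3 of P and reverse-bump: 5 enters row 2 and ejects 4; 4 enters row 1 and ejects 1. So w(5) = 1. P is now [[4, 6], [5, 7]].
Step i=4: Q has 4 at row 2, column 2; remove 7 from row 2 of P and reverse-bump: 7 enters row 1 and ejects 6. So w(4) = 6. P is now [[4, 7], [5]].
Step i=3: Q has 3 at row 1, column 2; remove that cell from P, ejecting 7. So w(3) = 7. P is now [[4], [5]].
Step i=2: Q has 2 at row 2, column 1; remove 5 from row 2 of P and reverse-bump: 5 enters row 1 and ejects 4. So w(2) = 4. P is now [[5]].
Step i=1: Q has 1 at row 1, column 1; remove that cell from P, ejecting 5. So w(1) = 5. P is now [].

So w = 5 4 7 6 1 8 10 2 3 9.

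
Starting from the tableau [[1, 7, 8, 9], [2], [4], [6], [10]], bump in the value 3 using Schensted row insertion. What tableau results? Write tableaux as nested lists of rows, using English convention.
In row 1, 3 replaces 7 (the leftmost entry greater than 3); 7 is bumped to row 2. 7 is appended to row 2. The new tableau is [[1, 3, 8, 9], [2, 7], [4], [6], [10]].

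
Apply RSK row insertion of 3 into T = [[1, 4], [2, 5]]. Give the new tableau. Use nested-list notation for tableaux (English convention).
In row 1, 3 replaces 4 (the leftmost entry greater than 3); 4 is bumped to row 2. In row 2, 4 replaces 5 (the leftmost entry greater than 4); 5 is bumped to row 3. 5 starts a new row 3. The new tableau is [[1, 3], [2, 4], [5]].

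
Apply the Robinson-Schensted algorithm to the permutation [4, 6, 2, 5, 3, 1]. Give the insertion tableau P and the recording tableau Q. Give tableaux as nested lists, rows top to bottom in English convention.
P = [[1, 3], [2, 5], [4], [6]], Q = [[1, 2], [3, 4], [5], [6]]

Insert each entry of the permutation into P by Schensted row insertion, recording in Q the position of each new cell.

After inserting 4: P = [[4]].
After inserting 6: P = [[4, 6]].
After inserting 2: P = [[2, 6], [4]].
After inserting 5: P = [[2, 5], [4, 6]].
After inserting 3: P = [[2, 3], [4, 5], [6]].
After inserting 1: P = [[1, 3], [2, 5], [4], [6]].

So P = [[1, 3], [2, 5], [4], [6]], Q = [[1, 2], [3, 4], [5], [6]].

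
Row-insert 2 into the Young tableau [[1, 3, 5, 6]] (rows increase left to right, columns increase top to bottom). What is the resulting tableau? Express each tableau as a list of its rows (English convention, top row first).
[[1, 2, 5, 6], [3]]

In row 1, 2 replaces 3 (the leftmost entry greater than 2); 3 is bumped to row 2. 3 starts a new row 2. The new tableau is [[1, 2, 5, 6], [3]].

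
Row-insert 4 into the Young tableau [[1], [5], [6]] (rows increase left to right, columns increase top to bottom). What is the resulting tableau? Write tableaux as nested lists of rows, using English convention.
4 is larger than every entry of row 1, so it is appended to row 1. The new tableau is [[1, 4], [5], [6]].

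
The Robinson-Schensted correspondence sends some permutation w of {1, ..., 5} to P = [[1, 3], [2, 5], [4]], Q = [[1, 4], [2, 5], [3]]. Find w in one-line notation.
Reverse the RSK construction: for i from n down to 1, find the cell of Q containing i, remove the entry at that cell from P, and reverse-bump it up through P; the value ejected from row 1 is w(i).

Step i=5: Q has 5 at row 2, column 2; remove 5 from row 2 of P and reverse-bump: 5 enters row 1 and ejects 3. So w(5) = 3. P is now [[1, 5], [2], [4]].
Step i=4: Q has 4 at row 1, column 2; remove that cell from P, ejecting 5. So w(4) = 5. P is now [[1], [2], [4]].
Step i=3: Q has 3 at row 3, column 1; remove 4 from row 3 of P and reverse-bump: 4 enters row 2 and ejects 2; 2 enters row 1 and ejects 1. So w(3) = 1. P is now [[2], [4]].
Step i=2: Q has 2 at row 2, column 1; remove 4 from row 2 of P and reverse-bump: 4 enters row 1 and ejects 2. So w(2) = 2. P is now [[4]].
Step i=1: Q has 1 at row 1, column 1; remove that cell from P, ejecting 4. So w(1) = 4. P is now [].

So w = 4 2 1 5 3.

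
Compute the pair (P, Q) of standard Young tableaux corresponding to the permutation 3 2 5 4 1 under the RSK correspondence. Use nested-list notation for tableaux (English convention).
Insert each entry of the permutation into P by Schensted row insertion, recording in Q the position of each new cell.

Insert 3: appended to row 1. P = [[3]].
Insert 2: 2 bumps 3 from row 1; 3 starts row 2. P = [[2], [3]].
Insert 5: appended to row 1. P = [[2, 5], [3]].
Insert 4: 4 bumps 5 from row 1; 5 appends to row 2. P = [[2, 4], [3, 5]].
Insert 1: 1 bumps 2 from row 1; 2 bumps 3 from row 2; 3 starts row 3. P = [[1, 4], [2, 5], [3]].

So P = [[1, 4], [2, 5], [3]], Q = [[1, 3], [2, 4], [5]].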